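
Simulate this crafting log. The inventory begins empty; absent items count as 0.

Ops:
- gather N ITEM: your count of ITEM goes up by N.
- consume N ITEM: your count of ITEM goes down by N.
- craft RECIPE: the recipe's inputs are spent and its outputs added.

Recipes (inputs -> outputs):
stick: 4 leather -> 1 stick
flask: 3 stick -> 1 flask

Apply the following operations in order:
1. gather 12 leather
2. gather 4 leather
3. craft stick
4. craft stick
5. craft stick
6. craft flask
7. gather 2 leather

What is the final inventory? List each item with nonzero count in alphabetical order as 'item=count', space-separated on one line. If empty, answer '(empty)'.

After 1 (gather 12 leather): leather=12
After 2 (gather 4 leather): leather=16
After 3 (craft stick): leather=12 stick=1
After 4 (craft stick): leather=8 stick=2
After 5 (craft stick): leather=4 stick=3
After 6 (craft flask): flask=1 leather=4
After 7 (gather 2 leather): flask=1 leather=6

Answer: flask=1 leather=6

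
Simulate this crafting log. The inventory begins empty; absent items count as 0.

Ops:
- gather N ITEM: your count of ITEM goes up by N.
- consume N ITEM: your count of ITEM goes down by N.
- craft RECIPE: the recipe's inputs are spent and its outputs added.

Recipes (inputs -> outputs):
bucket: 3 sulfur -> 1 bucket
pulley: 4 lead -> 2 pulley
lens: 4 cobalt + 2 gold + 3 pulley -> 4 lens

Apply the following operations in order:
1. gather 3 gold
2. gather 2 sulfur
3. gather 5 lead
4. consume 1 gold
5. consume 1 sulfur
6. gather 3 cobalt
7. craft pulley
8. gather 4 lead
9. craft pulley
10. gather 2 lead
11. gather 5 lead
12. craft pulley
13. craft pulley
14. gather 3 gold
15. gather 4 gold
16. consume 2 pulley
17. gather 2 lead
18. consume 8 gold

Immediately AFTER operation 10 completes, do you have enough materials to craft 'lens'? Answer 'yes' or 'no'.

After 1 (gather 3 gold): gold=3
After 2 (gather 2 sulfur): gold=3 sulfur=2
After 3 (gather 5 lead): gold=3 lead=5 sulfur=2
After 4 (consume 1 gold): gold=2 lead=5 sulfur=2
After 5 (consume 1 sulfur): gold=2 lead=5 sulfur=1
After 6 (gather 3 cobalt): cobalt=3 gold=2 lead=5 sulfur=1
After 7 (craft pulley): cobalt=3 gold=2 lead=1 pulley=2 sulfur=1
After 8 (gather 4 lead): cobalt=3 gold=2 lead=5 pulley=2 sulfur=1
After 9 (craft pulley): cobalt=3 gold=2 lead=1 pulley=4 sulfur=1
After 10 (gather 2 lead): cobalt=3 gold=2 lead=3 pulley=4 sulfur=1

Answer: no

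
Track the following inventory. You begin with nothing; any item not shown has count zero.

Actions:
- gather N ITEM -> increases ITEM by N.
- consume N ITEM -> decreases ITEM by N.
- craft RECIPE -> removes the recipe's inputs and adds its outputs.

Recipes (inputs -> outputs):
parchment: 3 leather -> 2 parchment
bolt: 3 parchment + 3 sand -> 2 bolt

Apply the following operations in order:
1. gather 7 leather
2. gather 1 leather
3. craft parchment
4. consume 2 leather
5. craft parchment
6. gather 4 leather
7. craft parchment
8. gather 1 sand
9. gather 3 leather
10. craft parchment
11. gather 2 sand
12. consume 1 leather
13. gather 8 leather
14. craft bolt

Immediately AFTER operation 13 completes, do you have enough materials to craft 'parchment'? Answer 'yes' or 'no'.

After 1 (gather 7 leather): leather=7
After 2 (gather 1 leather): leather=8
After 3 (craft parchment): leather=5 parchment=2
After 4 (consume 2 leather): leather=3 parchment=2
After 5 (craft parchment): parchment=4
After 6 (gather 4 leather): leather=4 parchment=4
After 7 (craft parchment): leather=1 parchment=6
After 8 (gather 1 sand): leather=1 parchment=6 sand=1
After 9 (gather 3 leather): leather=4 parchment=6 sand=1
After 10 (craft parchment): leather=1 parchment=8 sand=1
After 11 (gather 2 sand): leather=1 parchment=8 sand=3
After 12 (consume 1 leather): parchment=8 sand=3
After 13 (gather 8 leather): leather=8 parchment=8 sand=3

Answer: yes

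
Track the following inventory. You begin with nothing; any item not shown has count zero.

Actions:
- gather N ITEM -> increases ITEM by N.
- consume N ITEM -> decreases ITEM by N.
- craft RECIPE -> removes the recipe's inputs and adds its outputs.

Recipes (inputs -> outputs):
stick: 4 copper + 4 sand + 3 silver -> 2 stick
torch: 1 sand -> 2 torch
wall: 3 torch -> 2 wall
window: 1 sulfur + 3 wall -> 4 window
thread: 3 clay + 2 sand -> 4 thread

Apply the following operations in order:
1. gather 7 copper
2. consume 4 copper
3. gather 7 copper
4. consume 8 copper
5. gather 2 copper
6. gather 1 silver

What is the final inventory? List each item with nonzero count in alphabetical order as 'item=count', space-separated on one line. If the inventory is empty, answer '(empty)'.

After 1 (gather 7 copper): copper=7
After 2 (consume 4 copper): copper=3
After 3 (gather 7 copper): copper=10
After 4 (consume 8 copper): copper=2
After 5 (gather 2 copper): copper=4
After 6 (gather 1 silver): copper=4 silver=1

Answer: copper=4 silver=1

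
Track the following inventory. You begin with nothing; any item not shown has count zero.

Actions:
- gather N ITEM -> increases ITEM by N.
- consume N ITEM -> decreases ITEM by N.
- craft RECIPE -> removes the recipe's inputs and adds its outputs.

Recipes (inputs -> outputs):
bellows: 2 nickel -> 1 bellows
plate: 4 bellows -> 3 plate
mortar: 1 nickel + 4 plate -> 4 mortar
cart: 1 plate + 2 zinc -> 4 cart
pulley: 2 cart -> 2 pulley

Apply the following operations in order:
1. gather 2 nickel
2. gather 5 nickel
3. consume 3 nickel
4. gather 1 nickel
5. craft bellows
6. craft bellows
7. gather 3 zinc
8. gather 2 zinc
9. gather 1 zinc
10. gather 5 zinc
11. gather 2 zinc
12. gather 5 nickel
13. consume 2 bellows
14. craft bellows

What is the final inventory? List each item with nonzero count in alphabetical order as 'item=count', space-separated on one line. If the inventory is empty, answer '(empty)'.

Answer: bellows=1 nickel=4 zinc=13

Derivation:
After 1 (gather 2 nickel): nickel=2
After 2 (gather 5 nickel): nickel=7
After 3 (consume 3 nickel): nickel=4
After 4 (gather 1 nickel): nickel=5
After 5 (craft bellows): bellows=1 nickel=3
After 6 (craft bellows): bellows=2 nickel=1
After 7 (gather 3 zinc): bellows=2 nickel=1 zinc=3
After 8 (gather 2 zinc): bellows=2 nickel=1 zinc=5
After 9 (gather 1 zinc): bellows=2 nickel=1 zinc=6
After 10 (gather 5 zinc): bellows=2 nickel=1 zinc=11
After 11 (gather 2 zinc): bellows=2 nickel=1 zinc=13
After 12 (gather 5 nickel): bellows=2 nickel=6 zinc=13
After 13 (consume 2 bellows): nickel=6 zinc=13
After 14 (craft bellows): bellows=1 nickel=4 zinc=13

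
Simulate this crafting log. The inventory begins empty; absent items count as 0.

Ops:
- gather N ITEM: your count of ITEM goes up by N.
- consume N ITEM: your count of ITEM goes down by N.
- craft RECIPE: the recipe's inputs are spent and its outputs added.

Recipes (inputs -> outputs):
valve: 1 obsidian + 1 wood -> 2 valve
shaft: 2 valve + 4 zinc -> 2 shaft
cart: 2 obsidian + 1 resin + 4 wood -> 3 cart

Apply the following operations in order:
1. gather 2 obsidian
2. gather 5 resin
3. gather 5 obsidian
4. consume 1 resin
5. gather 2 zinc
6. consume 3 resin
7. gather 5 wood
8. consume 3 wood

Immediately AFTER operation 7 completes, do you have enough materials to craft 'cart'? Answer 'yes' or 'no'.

After 1 (gather 2 obsidian): obsidian=2
After 2 (gather 5 resin): obsidian=2 resin=5
After 3 (gather 5 obsidian): obsidian=7 resin=5
After 4 (consume 1 resin): obsidian=7 resin=4
After 5 (gather 2 zinc): obsidian=7 resin=4 zinc=2
After 6 (consume 3 resin): obsidian=7 resin=1 zinc=2
After 7 (gather 5 wood): obsidian=7 resin=1 wood=5 zinc=2

Answer: yes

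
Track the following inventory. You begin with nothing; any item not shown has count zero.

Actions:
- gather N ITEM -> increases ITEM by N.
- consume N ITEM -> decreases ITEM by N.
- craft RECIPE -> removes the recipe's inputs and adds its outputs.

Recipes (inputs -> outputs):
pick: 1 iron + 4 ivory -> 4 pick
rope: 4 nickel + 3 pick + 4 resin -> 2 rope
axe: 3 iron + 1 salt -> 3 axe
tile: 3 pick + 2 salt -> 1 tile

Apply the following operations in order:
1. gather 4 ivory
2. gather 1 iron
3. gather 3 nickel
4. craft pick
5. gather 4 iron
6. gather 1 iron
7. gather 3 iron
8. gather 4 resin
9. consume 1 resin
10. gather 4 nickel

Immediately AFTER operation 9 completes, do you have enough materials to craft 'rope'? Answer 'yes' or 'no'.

Answer: no

Derivation:
After 1 (gather 4 ivory): ivory=4
After 2 (gather 1 iron): iron=1 ivory=4
After 3 (gather 3 nickel): iron=1 ivory=4 nickel=3
After 4 (craft pick): nickel=3 pick=4
After 5 (gather 4 iron): iron=4 nickel=3 pick=4
After 6 (gather 1 iron): iron=5 nickel=3 pick=4
After 7 (gather 3 iron): iron=8 nickel=3 pick=4
After 8 (gather 4 resin): iron=8 nickel=3 pick=4 resin=4
After 9 (consume 1 resin): iron=8 nickel=3 pick=4 resin=3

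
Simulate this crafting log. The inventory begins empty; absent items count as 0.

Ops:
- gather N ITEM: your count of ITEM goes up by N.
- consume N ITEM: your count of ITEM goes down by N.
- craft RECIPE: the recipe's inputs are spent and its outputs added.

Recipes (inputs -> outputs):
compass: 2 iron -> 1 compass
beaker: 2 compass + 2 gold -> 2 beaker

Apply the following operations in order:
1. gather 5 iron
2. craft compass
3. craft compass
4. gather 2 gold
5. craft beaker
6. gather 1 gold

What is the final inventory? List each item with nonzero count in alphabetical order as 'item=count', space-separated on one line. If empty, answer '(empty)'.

Answer: beaker=2 gold=1 iron=1

Derivation:
After 1 (gather 5 iron): iron=5
After 2 (craft compass): compass=1 iron=3
After 3 (craft compass): compass=2 iron=1
After 4 (gather 2 gold): compass=2 gold=2 iron=1
After 5 (craft beaker): beaker=2 iron=1
After 6 (gather 1 gold): beaker=2 gold=1 iron=1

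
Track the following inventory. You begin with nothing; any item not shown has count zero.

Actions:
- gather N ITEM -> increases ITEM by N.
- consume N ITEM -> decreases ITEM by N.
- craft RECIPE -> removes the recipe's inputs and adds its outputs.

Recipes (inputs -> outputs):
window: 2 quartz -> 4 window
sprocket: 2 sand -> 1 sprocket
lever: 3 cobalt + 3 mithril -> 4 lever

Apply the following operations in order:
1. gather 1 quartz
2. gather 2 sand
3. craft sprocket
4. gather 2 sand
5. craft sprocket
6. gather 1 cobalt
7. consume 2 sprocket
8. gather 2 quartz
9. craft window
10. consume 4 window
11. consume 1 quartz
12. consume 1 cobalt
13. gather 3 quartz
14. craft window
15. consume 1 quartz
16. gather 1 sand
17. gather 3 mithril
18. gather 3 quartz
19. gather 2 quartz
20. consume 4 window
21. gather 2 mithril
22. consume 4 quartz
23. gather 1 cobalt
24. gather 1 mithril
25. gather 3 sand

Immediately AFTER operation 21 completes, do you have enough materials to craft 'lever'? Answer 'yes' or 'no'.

Answer: no

Derivation:
After 1 (gather 1 quartz): quartz=1
After 2 (gather 2 sand): quartz=1 sand=2
After 3 (craft sprocket): quartz=1 sprocket=1
After 4 (gather 2 sand): quartz=1 sand=2 sprocket=1
After 5 (craft sprocket): quartz=1 sprocket=2
After 6 (gather 1 cobalt): cobalt=1 quartz=1 sprocket=2
After 7 (consume 2 sprocket): cobalt=1 quartz=1
After 8 (gather 2 quartz): cobalt=1 quartz=3
After 9 (craft window): cobalt=1 quartz=1 window=4
After 10 (consume 4 window): cobalt=1 quartz=1
After 11 (consume 1 quartz): cobalt=1
After 12 (consume 1 cobalt): (empty)
After 13 (gather 3 quartz): quartz=3
After 14 (craft window): quartz=1 window=4
After 15 (consume 1 quartz): window=4
After 16 (gather 1 sand): sand=1 window=4
After 17 (gather 3 mithril): mithril=3 sand=1 window=4
After 18 (gather 3 quartz): mithril=3 quartz=3 sand=1 window=4
After 19 (gather 2 quartz): mithril=3 quartz=5 sand=1 window=4
After 20 (consume 4 window): mithril=3 quartz=5 sand=1
After 21 (gather 2 mithril): mithril=5 quartz=5 sand=1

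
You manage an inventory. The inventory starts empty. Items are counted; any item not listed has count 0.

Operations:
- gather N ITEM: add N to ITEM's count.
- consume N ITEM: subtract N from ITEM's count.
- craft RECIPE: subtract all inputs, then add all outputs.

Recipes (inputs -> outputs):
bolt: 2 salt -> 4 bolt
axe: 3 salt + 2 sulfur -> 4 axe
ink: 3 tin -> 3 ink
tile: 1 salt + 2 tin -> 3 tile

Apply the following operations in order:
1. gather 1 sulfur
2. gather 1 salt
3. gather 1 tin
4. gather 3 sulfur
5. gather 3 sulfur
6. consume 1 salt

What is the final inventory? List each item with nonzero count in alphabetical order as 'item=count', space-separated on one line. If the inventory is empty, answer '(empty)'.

After 1 (gather 1 sulfur): sulfur=1
After 2 (gather 1 salt): salt=1 sulfur=1
After 3 (gather 1 tin): salt=1 sulfur=1 tin=1
After 4 (gather 3 sulfur): salt=1 sulfur=4 tin=1
After 5 (gather 3 sulfur): salt=1 sulfur=7 tin=1
After 6 (consume 1 salt): sulfur=7 tin=1

Answer: sulfur=7 tin=1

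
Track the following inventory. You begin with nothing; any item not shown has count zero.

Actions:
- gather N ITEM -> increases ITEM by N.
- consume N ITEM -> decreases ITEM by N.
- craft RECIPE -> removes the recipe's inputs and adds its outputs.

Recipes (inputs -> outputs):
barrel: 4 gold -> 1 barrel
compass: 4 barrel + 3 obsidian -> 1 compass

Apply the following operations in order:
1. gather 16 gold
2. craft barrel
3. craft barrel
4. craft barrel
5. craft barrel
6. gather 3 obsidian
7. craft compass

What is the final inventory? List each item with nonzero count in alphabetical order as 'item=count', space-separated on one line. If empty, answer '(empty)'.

After 1 (gather 16 gold): gold=16
After 2 (craft barrel): barrel=1 gold=12
After 3 (craft barrel): barrel=2 gold=8
After 4 (craft barrel): barrel=3 gold=4
After 5 (craft barrel): barrel=4
After 6 (gather 3 obsidian): barrel=4 obsidian=3
After 7 (craft compass): compass=1

Answer: compass=1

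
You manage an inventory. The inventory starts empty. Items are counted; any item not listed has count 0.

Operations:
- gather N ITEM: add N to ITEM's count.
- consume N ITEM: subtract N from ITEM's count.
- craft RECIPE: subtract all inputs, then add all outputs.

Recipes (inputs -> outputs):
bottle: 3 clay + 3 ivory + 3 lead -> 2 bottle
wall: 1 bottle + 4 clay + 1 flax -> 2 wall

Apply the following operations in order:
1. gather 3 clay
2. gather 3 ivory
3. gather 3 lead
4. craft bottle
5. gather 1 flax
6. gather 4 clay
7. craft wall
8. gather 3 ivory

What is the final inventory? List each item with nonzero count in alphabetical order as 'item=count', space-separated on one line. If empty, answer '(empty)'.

After 1 (gather 3 clay): clay=3
After 2 (gather 3 ivory): clay=3 ivory=3
After 3 (gather 3 lead): clay=3 ivory=3 lead=3
After 4 (craft bottle): bottle=2
After 5 (gather 1 flax): bottle=2 flax=1
After 6 (gather 4 clay): bottle=2 clay=4 flax=1
After 7 (craft wall): bottle=1 wall=2
After 8 (gather 3 ivory): bottle=1 ivory=3 wall=2

Answer: bottle=1 ivory=3 wall=2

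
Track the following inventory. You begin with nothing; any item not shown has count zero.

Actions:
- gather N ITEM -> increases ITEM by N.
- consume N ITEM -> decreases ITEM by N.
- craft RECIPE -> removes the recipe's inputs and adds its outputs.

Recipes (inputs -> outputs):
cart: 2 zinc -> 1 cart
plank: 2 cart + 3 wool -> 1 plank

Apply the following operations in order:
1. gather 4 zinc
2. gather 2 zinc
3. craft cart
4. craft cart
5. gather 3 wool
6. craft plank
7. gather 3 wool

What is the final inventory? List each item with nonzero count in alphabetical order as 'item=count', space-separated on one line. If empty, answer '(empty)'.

After 1 (gather 4 zinc): zinc=4
After 2 (gather 2 zinc): zinc=6
After 3 (craft cart): cart=1 zinc=4
After 4 (craft cart): cart=2 zinc=2
After 5 (gather 3 wool): cart=2 wool=3 zinc=2
After 6 (craft plank): plank=1 zinc=2
After 7 (gather 3 wool): plank=1 wool=3 zinc=2

Answer: plank=1 wool=3 zinc=2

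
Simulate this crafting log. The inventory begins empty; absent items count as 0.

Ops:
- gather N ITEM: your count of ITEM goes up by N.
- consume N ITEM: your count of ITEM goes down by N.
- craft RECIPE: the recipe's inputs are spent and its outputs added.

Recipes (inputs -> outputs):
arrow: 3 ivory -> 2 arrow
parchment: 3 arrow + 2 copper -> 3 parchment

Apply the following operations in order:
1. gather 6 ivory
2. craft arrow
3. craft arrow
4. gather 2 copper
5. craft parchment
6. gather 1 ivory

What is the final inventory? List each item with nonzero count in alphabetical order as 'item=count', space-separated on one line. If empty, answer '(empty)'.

Answer: arrow=1 ivory=1 parchment=3

Derivation:
After 1 (gather 6 ivory): ivory=6
After 2 (craft arrow): arrow=2 ivory=3
After 3 (craft arrow): arrow=4
After 4 (gather 2 copper): arrow=4 copper=2
After 5 (craft parchment): arrow=1 parchment=3
After 6 (gather 1 ivory): arrow=1 ivory=1 parchment=3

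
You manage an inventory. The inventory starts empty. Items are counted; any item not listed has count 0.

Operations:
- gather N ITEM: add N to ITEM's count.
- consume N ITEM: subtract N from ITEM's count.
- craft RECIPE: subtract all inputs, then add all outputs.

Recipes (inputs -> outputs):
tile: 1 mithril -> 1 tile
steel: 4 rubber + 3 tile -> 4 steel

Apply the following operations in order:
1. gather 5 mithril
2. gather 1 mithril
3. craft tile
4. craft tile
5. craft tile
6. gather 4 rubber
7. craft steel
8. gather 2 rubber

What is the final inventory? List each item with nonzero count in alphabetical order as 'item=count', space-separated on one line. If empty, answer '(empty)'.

After 1 (gather 5 mithril): mithril=5
After 2 (gather 1 mithril): mithril=6
After 3 (craft tile): mithril=5 tile=1
After 4 (craft tile): mithril=4 tile=2
After 5 (craft tile): mithril=3 tile=3
After 6 (gather 4 rubber): mithril=3 rubber=4 tile=3
After 7 (craft steel): mithril=3 steel=4
After 8 (gather 2 rubber): mithril=3 rubber=2 steel=4

Answer: mithril=3 rubber=2 steel=4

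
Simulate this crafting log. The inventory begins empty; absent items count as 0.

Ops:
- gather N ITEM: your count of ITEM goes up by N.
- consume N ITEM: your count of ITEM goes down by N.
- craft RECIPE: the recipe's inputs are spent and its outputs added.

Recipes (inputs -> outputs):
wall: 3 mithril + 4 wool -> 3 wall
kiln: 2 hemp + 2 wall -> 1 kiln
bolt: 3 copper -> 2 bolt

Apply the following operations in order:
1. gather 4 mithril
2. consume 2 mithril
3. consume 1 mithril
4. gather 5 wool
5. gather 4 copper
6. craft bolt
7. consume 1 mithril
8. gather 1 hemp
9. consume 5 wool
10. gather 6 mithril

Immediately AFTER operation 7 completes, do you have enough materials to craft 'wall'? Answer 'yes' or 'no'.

Answer: no

Derivation:
After 1 (gather 4 mithril): mithril=4
After 2 (consume 2 mithril): mithril=2
After 3 (consume 1 mithril): mithril=1
After 4 (gather 5 wool): mithril=1 wool=5
After 5 (gather 4 copper): copper=4 mithril=1 wool=5
After 6 (craft bolt): bolt=2 copper=1 mithril=1 wool=5
After 7 (consume 1 mithril): bolt=2 copper=1 wool=5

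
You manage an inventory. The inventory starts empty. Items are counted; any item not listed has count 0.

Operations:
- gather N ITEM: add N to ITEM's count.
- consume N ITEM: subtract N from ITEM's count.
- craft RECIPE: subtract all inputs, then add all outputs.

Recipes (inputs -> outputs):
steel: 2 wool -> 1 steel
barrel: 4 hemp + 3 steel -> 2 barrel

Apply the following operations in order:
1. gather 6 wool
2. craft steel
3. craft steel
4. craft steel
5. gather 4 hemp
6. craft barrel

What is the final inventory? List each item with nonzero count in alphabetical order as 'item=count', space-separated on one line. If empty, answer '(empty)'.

After 1 (gather 6 wool): wool=6
After 2 (craft steel): steel=1 wool=4
After 3 (craft steel): steel=2 wool=2
After 4 (craft steel): steel=3
After 5 (gather 4 hemp): hemp=4 steel=3
After 6 (craft barrel): barrel=2

Answer: barrel=2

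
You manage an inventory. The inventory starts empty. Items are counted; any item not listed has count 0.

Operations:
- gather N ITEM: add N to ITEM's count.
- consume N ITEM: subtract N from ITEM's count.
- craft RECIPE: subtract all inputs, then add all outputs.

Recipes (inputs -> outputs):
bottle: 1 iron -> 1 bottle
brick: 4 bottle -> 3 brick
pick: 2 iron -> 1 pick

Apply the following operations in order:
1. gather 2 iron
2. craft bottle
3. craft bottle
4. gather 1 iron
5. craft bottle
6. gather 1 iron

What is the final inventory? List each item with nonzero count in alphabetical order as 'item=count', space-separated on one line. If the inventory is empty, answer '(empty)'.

After 1 (gather 2 iron): iron=2
After 2 (craft bottle): bottle=1 iron=1
After 3 (craft bottle): bottle=2
After 4 (gather 1 iron): bottle=2 iron=1
After 5 (craft bottle): bottle=3
After 6 (gather 1 iron): bottle=3 iron=1

Answer: bottle=3 iron=1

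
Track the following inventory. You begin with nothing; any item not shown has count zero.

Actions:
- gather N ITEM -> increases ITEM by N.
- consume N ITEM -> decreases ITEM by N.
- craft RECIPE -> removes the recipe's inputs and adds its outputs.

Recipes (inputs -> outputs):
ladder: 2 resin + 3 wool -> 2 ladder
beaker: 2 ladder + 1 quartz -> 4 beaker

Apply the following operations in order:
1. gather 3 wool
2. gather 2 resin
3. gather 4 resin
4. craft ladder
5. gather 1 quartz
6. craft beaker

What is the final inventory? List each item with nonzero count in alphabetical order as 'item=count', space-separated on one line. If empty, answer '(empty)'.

Answer: beaker=4 resin=4

Derivation:
After 1 (gather 3 wool): wool=3
After 2 (gather 2 resin): resin=2 wool=3
After 3 (gather 4 resin): resin=6 wool=3
After 4 (craft ladder): ladder=2 resin=4
After 5 (gather 1 quartz): ladder=2 quartz=1 resin=4
After 6 (craft beaker): beaker=4 resin=4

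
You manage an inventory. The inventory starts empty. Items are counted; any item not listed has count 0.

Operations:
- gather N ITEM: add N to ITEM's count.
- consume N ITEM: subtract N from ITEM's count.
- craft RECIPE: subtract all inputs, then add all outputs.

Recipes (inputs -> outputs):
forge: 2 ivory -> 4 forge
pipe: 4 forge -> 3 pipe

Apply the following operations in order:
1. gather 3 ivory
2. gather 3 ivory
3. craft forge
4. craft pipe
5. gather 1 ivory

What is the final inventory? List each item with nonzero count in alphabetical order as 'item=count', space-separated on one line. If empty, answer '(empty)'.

Answer: ivory=5 pipe=3

Derivation:
After 1 (gather 3 ivory): ivory=3
After 2 (gather 3 ivory): ivory=6
After 3 (craft forge): forge=4 ivory=4
After 4 (craft pipe): ivory=4 pipe=3
After 5 (gather 1 ivory): ivory=5 pipe=3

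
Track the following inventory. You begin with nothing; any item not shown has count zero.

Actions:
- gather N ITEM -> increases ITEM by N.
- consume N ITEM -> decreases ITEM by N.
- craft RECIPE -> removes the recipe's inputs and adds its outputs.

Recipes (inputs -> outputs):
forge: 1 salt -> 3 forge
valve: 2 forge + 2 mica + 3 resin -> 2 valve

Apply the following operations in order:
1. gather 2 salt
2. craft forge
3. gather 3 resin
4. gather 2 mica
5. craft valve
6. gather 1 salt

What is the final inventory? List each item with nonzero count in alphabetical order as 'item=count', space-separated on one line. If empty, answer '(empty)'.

Answer: forge=1 salt=2 valve=2

Derivation:
After 1 (gather 2 salt): salt=2
After 2 (craft forge): forge=3 salt=1
After 3 (gather 3 resin): forge=3 resin=3 salt=1
After 4 (gather 2 mica): forge=3 mica=2 resin=3 salt=1
After 5 (craft valve): forge=1 salt=1 valve=2
After 6 (gather 1 salt): forge=1 salt=2 valve=2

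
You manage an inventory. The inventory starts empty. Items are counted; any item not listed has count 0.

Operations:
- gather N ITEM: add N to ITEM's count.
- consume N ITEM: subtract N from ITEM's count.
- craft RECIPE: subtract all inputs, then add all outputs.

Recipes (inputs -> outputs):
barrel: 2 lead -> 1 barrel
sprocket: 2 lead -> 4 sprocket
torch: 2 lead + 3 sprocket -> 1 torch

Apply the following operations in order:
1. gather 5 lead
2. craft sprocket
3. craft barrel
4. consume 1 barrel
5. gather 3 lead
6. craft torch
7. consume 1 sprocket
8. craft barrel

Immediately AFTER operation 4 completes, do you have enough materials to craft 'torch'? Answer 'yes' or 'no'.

Answer: no

Derivation:
After 1 (gather 5 lead): lead=5
After 2 (craft sprocket): lead=3 sprocket=4
After 3 (craft barrel): barrel=1 lead=1 sprocket=4
After 4 (consume 1 barrel): lead=1 sprocket=4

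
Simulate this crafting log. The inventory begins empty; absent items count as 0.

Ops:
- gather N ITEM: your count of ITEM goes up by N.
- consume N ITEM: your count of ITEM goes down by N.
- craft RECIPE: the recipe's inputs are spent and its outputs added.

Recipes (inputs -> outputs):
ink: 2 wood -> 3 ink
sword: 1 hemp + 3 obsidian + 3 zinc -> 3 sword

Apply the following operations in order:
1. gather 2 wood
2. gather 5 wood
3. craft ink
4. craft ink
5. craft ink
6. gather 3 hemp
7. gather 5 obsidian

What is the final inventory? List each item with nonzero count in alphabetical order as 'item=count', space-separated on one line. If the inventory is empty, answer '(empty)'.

Answer: hemp=3 ink=9 obsidian=5 wood=1

Derivation:
After 1 (gather 2 wood): wood=2
After 2 (gather 5 wood): wood=7
After 3 (craft ink): ink=3 wood=5
After 4 (craft ink): ink=6 wood=3
After 5 (craft ink): ink=9 wood=1
After 6 (gather 3 hemp): hemp=3 ink=9 wood=1
After 7 (gather 5 obsidian): hemp=3 ink=9 obsidian=5 wood=1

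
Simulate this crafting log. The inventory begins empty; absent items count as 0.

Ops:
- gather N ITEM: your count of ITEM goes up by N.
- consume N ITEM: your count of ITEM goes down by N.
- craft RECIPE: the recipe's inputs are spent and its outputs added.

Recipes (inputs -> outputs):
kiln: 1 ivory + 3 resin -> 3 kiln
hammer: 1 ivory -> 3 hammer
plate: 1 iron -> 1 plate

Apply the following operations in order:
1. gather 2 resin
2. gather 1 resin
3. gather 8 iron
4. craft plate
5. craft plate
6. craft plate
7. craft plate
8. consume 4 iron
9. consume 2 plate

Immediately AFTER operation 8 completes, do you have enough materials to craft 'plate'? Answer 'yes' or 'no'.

Answer: no

Derivation:
After 1 (gather 2 resin): resin=2
After 2 (gather 1 resin): resin=3
After 3 (gather 8 iron): iron=8 resin=3
After 4 (craft plate): iron=7 plate=1 resin=3
After 5 (craft plate): iron=6 plate=2 resin=3
After 6 (craft plate): iron=5 plate=3 resin=3
After 7 (craft plate): iron=4 plate=4 resin=3
After 8 (consume 4 iron): plate=4 resin=3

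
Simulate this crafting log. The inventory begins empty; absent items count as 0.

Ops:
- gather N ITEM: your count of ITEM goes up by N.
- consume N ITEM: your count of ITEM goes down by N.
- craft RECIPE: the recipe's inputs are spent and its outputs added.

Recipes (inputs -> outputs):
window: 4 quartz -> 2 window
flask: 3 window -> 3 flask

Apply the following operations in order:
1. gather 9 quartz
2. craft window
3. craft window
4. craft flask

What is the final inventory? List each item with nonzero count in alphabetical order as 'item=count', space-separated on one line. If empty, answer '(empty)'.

After 1 (gather 9 quartz): quartz=9
After 2 (craft window): quartz=5 window=2
After 3 (craft window): quartz=1 window=4
After 4 (craft flask): flask=3 quartz=1 window=1

Answer: flask=3 quartz=1 window=1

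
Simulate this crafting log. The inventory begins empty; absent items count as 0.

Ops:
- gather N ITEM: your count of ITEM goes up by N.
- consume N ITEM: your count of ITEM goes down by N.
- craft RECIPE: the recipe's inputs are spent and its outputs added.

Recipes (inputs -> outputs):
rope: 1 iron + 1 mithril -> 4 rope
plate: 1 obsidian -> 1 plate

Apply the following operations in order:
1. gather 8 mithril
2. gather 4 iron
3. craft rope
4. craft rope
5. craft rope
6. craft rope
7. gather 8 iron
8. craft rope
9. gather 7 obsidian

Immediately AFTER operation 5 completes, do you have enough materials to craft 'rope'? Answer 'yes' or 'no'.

After 1 (gather 8 mithril): mithril=8
After 2 (gather 4 iron): iron=4 mithril=8
After 3 (craft rope): iron=3 mithril=7 rope=4
After 4 (craft rope): iron=2 mithril=6 rope=8
After 5 (craft rope): iron=1 mithril=5 rope=12

Answer: yes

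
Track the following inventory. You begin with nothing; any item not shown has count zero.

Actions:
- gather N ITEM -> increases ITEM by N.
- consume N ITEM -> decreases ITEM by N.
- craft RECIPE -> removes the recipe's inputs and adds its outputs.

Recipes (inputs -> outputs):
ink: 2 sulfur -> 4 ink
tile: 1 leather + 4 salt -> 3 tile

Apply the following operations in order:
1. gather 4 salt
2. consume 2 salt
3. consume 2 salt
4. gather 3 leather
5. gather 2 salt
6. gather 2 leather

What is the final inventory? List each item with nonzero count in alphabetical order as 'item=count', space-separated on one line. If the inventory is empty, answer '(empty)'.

Answer: leather=5 salt=2

Derivation:
After 1 (gather 4 salt): salt=4
After 2 (consume 2 salt): salt=2
After 3 (consume 2 salt): (empty)
After 4 (gather 3 leather): leather=3
After 5 (gather 2 salt): leather=3 salt=2
After 6 (gather 2 leather): leather=5 salt=2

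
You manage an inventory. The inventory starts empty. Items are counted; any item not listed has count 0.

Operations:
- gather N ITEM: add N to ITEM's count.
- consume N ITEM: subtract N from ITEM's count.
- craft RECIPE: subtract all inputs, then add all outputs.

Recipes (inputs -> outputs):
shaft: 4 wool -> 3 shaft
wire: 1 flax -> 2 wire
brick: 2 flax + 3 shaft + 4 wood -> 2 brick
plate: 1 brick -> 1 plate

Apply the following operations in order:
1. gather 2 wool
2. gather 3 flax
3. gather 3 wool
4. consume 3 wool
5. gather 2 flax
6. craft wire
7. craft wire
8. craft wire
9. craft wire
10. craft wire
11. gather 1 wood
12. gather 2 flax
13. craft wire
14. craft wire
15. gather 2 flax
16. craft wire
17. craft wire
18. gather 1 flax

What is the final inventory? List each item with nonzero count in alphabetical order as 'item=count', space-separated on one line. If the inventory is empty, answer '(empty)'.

After 1 (gather 2 wool): wool=2
After 2 (gather 3 flax): flax=3 wool=2
After 3 (gather 3 wool): flax=3 wool=5
After 4 (consume 3 wool): flax=3 wool=2
After 5 (gather 2 flax): flax=5 wool=2
After 6 (craft wire): flax=4 wire=2 wool=2
After 7 (craft wire): flax=3 wire=4 wool=2
After 8 (craft wire): flax=2 wire=6 wool=2
After 9 (craft wire): flax=1 wire=8 wool=2
After 10 (craft wire): wire=10 wool=2
After 11 (gather 1 wood): wire=10 wood=1 wool=2
After 12 (gather 2 flax): flax=2 wire=10 wood=1 wool=2
After 13 (craft wire): flax=1 wire=12 wood=1 wool=2
After 14 (craft wire): wire=14 wood=1 wool=2
After 15 (gather 2 flax): flax=2 wire=14 wood=1 wool=2
After 16 (craft wire): flax=1 wire=16 wood=1 wool=2
After 17 (craft wire): wire=18 wood=1 wool=2
After 18 (gather 1 flax): flax=1 wire=18 wood=1 wool=2

Answer: flax=1 wire=18 wood=1 wool=2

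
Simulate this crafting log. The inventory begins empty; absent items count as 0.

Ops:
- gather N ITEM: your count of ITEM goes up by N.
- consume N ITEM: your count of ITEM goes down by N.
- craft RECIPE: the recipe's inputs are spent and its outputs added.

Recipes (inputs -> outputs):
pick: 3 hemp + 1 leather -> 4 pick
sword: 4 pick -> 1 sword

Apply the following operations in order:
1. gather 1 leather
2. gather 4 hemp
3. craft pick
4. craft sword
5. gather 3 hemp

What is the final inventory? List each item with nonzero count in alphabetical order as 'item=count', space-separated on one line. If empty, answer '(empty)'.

Answer: hemp=4 sword=1

Derivation:
After 1 (gather 1 leather): leather=1
After 2 (gather 4 hemp): hemp=4 leather=1
After 3 (craft pick): hemp=1 pick=4
After 4 (craft sword): hemp=1 sword=1
After 5 (gather 3 hemp): hemp=4 sword=1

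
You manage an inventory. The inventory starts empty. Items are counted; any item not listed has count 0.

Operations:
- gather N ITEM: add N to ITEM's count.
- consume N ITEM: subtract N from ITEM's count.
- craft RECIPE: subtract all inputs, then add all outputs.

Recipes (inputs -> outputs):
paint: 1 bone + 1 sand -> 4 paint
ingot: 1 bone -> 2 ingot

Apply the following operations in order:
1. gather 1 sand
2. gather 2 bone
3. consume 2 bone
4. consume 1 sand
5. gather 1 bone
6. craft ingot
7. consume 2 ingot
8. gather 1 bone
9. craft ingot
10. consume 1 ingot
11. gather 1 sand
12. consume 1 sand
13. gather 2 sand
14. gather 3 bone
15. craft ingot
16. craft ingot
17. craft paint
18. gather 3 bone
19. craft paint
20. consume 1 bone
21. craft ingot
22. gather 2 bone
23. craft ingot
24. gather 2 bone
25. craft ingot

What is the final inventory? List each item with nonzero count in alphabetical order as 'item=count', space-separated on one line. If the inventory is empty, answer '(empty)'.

After 1 (gather 1 sand): sand=1
After 2 (gather 2 bone): bone=2 sand=1
After 3 (consume 2 bone): sand=1
After 4 (consume 1 sand): (empty)
After 5 (gather 1 bone): bone=1
After 6 (craft ingot): ingot=2
After 7 (consume 2 ingot): (empty)
After 8 (gather 1 bone): bone=1
After 9 (craft ingot): ingot=2
After 10 (consume 1 ingot): ingot=1
After 11 (gather 1 sand): ingot=1 sand=1
After 12 (consume 1 sand): ingot=1
After 13 (gather 2 sand): ingot=1 sand=2
After 14 (gather 3 bone): bone=3 ingot=1 sand=2
After 15 (craft ingot): bone=2 ingot=3 sand=2
After 16 (craft ingot): bone=1 ingot=5 sand=2
After 17 (craft paint): ingot=5 paint=4 sand=1
After 18 (gather 3 bone): bone=3 ingot=5 paint=4 sand=1
After 19 (craft paint): bone=2 ingot=5 paint=8
After 20 (consume 1 bone): bone=1 ingot=5 paint=8
After 21 (craft ingot): ingot=7 paint=8
After 22 (gather 2 bone): bone=2 ingot=7 paint=8
After 23 (craft ingot): bone=1 ingot=9 paint=8
After 24 (gather 2 bone): bone=3 ingot=9 paint=8
After 25 (craft ingot): bone=2 ingot=11 paint=8

Answer: bone=2 ingot=11 paint=8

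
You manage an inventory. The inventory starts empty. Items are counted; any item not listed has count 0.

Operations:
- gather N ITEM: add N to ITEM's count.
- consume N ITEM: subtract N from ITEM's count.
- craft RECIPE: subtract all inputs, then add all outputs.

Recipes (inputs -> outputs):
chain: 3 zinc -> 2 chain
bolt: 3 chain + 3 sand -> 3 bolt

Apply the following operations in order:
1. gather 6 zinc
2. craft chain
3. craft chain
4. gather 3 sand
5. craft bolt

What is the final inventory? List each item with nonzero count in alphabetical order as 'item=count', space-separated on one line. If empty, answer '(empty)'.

Answer: bolt=3 chain=1

Derivation:
After 1 (gather 6 zinc): zinc=6
After 2 (craft chain): chain=2 zinc=3
After 3 (craft chain): chain=4
After 4 (gather 3 sand): chain=4 sand=3
After 5 (craft bolt): bolt=3 chain=1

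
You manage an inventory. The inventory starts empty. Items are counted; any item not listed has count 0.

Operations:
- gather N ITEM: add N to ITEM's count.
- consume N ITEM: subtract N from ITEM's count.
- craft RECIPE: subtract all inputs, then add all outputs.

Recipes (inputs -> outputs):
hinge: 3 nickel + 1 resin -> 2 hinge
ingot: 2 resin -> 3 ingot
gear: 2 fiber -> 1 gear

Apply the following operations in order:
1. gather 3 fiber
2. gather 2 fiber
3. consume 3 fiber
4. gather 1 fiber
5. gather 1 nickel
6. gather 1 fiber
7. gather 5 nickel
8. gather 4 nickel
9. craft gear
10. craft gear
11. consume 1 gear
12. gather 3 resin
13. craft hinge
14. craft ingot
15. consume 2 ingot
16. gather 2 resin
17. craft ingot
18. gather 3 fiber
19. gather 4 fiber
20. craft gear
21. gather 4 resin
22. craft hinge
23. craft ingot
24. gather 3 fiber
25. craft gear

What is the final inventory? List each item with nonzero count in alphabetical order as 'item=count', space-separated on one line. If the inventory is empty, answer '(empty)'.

Answer: fiber=6 gear=3 hinge=4 ingot=7 nickel=4 resin=1

Derivation:
After 1 (gather 3 fiber): fiber=3
After 2 (gather 2 fiber): fiber=5
After 3 (consume 3 fiber): fiber=2
After 4 (gather 1 fiber): fiber=3
After 5 (gather 1 nickel): fiber=3 nickel=1
After 6 (gather 1 fiber): fiber=4 nickel=1
After 7 (gather 5 nickel): fiber=4 nickel=6
After 8 (gather 4 nickel): fiber=4 nickel=10
After 9 (craft gear): fiber=2 gear=1 nickel=10
After 10 (craft gear): gear=2 nickel=10
After 11 (consume 1 gear): gear=1 nickel=10
After 12 (gather 3 resin): gear=1 nickel=10 resin=3
After 13 (craft hinge): gear=1 hinge=2 nickel=7 resin=2
After 14 (craft ingot): gear=1 hinge=2 ingot=3 nickel=7
After 15 (consume 2 ingot): gear=1 hinge=2 ingot=1 nickel=7
After 16 (gather 2 resin): gear=1 hinge=2 ingot=1 nickel=7 resin=2
After 17 (craft ingot): gear=1 hinge=2 ingot=4 nickel=7
After 18 (gather 3 fiber): fiber=3 gear=1 hinge=2 ingot=4 nickel=7
After 19 (gather 4 fiber): fiber=7 gear=1 hinge=2 ingot=4 nickel=7
After 20 (craft gear): fiber=5 gear=2 hinge=2 ingot=4 nickel=7
After 21 (gather 4 resin): fiber=5 gear=2 hinge=2 ingot=4 nickel=7 resin=4
After 22 (craft hinge): fiber=5 gear=2 hinge=4 ingot=4 nickel=4 resin=3
After 23 (craft ingot): fiber=5 gear=2 hinge=4 ingot=7 nickel=4 resin=1
After 24 (gather 3 fiber): fiber=8 gear=2 hinge=4 ingot=7 nickel=4 resin=1
After 25 (craft gear): fiber=6 gear=3 hinge=4 ingot=7 nickel=4 resin=1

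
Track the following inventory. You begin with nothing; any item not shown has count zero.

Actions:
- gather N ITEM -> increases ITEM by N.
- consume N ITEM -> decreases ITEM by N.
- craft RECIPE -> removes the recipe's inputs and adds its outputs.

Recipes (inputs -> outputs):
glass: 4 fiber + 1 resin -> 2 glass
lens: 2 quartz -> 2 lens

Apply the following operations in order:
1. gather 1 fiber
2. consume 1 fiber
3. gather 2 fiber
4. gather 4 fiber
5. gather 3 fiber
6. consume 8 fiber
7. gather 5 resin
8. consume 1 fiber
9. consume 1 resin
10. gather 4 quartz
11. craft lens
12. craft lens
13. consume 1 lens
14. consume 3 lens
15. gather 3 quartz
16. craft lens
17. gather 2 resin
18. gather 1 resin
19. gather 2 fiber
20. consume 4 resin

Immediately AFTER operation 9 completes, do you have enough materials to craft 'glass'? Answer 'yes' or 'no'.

Answer: no

Derivation:
After 1 (gather 1 fiber): fiber=1
After 2 (consume 1 fiber): (empty)
After 3 (gather 2 fiber): fiber=2
After 4 (gather 4 fiber): fiber=6
After 5 (gather 3 fiber): fiber=9
After 6 (consume 8 fiber): fiber=1
After 7 (gather 5 resin): fiber=1 resin=5
After 8 (consume 1 fiber): resin=5
After 9 (consume 1 resin): resin=4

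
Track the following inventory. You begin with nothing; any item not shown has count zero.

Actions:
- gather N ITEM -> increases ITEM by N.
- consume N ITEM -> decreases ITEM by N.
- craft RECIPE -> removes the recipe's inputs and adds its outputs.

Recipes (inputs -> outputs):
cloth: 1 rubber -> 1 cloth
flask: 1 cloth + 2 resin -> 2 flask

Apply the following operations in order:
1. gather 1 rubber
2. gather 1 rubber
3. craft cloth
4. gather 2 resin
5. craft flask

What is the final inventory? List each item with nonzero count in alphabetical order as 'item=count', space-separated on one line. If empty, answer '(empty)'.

After 1 (gather 1 rubber): rubber=1
After 2 (gather 1 rubber): rubber=2
After 3 (craft cloth): cloth=1 rubber=1
After 4 (gather 2 resin): cloth=1 resin=2 rubber=1
After 5 (craft flask): flask=2 rubber=1

Answer: flask=2 rubber=1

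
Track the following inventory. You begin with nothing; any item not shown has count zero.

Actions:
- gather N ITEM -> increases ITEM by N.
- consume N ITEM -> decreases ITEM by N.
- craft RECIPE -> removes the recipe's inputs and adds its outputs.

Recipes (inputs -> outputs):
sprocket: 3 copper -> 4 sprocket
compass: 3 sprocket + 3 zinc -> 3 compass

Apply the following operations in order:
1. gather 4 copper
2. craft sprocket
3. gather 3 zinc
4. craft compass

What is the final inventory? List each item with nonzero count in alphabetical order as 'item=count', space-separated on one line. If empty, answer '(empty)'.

Answer: compass=3 copper=1 sprocket=1

Derivation:
After 1 (gather 4 copper): copper=4
After 2 (craft sprocket): copper=1 sprocket=4
After 3 (gather 3 zinc): copper=1 sprocket=4 zinc=3
After 4 (craft compass): compass=3 copper=1 sprocket=1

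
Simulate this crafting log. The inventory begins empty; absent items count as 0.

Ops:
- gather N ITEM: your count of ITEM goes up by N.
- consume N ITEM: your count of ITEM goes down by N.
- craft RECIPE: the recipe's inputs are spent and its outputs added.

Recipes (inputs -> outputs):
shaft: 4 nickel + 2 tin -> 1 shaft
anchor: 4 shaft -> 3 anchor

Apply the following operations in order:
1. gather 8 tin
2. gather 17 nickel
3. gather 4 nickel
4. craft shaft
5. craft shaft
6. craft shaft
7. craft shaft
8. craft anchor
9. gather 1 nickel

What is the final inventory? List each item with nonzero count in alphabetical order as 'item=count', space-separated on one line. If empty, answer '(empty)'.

After 1 (gather 8 tin): tin=8
After 2 (gather 17 nickel): nickel=17 tin=8
After 3 (gather 4 nickel): nickel=21 tin=8
After 4 (craft shaft): nickel=17 shaft=1 tin=6
After 5 (craft shaft): nickel=13 shaft=2 tin=4
After 6 (craft shaft): nickel=9 shaft=3 tin=2
After 7 (craft shaft): nickel=5 shaft=4
After 8 (craft anchor): anchor=3 nickel=5
After 9 (gather 1 nickel): anchor=3 nickel=6

Answer: anchor=3 nickel=6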